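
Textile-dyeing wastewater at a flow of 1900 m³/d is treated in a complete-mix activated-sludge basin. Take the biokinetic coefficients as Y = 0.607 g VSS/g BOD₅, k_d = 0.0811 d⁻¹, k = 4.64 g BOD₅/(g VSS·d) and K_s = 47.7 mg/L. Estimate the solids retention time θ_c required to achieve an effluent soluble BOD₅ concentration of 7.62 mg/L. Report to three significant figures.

θ_c ≈ 3.26 d

From 1/θ_c = Y·k·S/(K_s + S) − k_d: Y·k·S/(K_s+S) = 0.607 × 4.64 × 7.62 / (47.7 + 7.62) = 0.3880 d⁻¹.
Then 1/θ_c = μ − k_d = 0.3880 − 0.0811 = 0.3069 d⁻¹, giving θ_c = 3.259 d.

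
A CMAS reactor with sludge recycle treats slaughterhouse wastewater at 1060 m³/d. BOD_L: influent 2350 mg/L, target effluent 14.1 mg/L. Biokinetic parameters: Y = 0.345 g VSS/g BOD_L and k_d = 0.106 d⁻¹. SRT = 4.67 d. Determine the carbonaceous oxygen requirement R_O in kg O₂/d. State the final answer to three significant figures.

R_O ≈ 1660 kg O₂/d

Correct the yield for decay: Y_obs = Y/(1 + k_d θ_c) = 0.345 / (1 + 0.106 × 4.67) = 0.345 / 1.495 = 0.2308.
Substrate removed = Q·(S₀ − S) = 1060 m³/d × (2350 − 14.1) g/m³ = 2.48×10^6 g/d = 2476 kg/d.
Biomass synthesised: P_X = Y_obs × 2476 = 571.4 kg VSS/d.
R_O = Q·ΔS − 1.42 P_X = 2476 − 811.4 = 1665 kg O₂/d.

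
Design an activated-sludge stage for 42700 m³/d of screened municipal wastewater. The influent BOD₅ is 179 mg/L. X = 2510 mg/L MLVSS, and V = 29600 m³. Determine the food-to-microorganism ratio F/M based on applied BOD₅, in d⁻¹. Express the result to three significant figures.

F/M ≈ 0.103 d⁻¹

F/M = applied load / biomass = Q·S₀/(V·X) = 42700 × 179 / (29600 × 2510) = 0.1029 d⁻¹.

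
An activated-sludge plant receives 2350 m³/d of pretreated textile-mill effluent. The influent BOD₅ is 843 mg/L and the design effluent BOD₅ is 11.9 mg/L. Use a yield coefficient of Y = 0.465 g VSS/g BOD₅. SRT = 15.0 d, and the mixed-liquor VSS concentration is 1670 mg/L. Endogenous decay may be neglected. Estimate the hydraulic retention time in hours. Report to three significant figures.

τ ≈ 83.3 h

Biomass mass balance (decay neglected): V·X = Y·Q·(S₀ − S)·θ_c, so V = 0.465 × 2350 × (843 − 11.9) × 15.0 / 1670 = 8157 m³.
Hydraulic retention time τ = V/Q = 8157 / 2350 = 3.471 d = 83.31 h.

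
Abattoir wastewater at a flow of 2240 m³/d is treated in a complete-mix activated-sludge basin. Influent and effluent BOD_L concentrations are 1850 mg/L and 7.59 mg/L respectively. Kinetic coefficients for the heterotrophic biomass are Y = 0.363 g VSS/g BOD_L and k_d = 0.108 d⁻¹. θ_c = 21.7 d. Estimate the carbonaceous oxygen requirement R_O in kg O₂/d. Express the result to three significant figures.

R_O ≈ 3490 kg O₂/d

The observed yield is Y_obs = Y/(1 + k_d·θ_c) = 0.363 / (1 + 0.108 × 21.7) = 0.363 / 3.344 = 0.1086 g VSS per g BOD_L removed.
Mass of BOD_L removed per day: Q(S₀ − S) = 2240 × 1842 g/m³ = 4127 kg/d.
Biomass synthesised: P_X = Y_obs × 4127 = 448.1 kg VSS/d.
R_O = Q·(S₀ − S) − 1.42·P_X = 4127 − 1.42 × 448.1 = 3491 kg O₂/d.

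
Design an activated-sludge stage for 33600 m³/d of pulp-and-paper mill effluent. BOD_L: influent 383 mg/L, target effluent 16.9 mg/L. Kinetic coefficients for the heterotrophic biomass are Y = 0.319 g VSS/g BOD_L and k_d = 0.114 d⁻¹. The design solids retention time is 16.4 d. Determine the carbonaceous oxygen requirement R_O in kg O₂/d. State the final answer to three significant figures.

Observed yield with endogenous decay: Y_obs = Y / (1 + k_d·θ_c) = 0.319 / (1 + 0.114 × 16.4) = 0.319 / 2.870 = 0.1112 g VSS/g BOD_L.
Mass of BOD_L removed per day: Q(S₀ − S) = 33600 × 366.1 g/m³ = 12301 kg/d.
Biomass synthesised: P_X = Y_obs × 12301 = 1367 kg VSS/d.
Carbonaceous O₂ demand = substrate oxidised − cell-mass equivalent = 12301 − 1.42 × 1367 = 10359 kg O₂/d.

R_O ≈ 10400 kg O₂/d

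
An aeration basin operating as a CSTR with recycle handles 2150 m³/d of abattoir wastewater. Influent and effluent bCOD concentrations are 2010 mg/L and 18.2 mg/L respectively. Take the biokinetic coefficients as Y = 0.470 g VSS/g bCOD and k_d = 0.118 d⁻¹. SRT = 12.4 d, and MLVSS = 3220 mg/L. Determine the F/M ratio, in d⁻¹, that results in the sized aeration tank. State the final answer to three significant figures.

Steady-state biomass mass balance: V·X·(1 + k_d·θ_c) = Y·Q·(S₀ − S)·θ_c, so V = 0.470 × 2150 × (2010 − 18.2) × 12.4 / [3220 × (1 + 0.118 × 12.4)] = 2.5×10^7 / 7932 = 3147 m³.
F/M = Q·S₀ / (V·X) = 2150 × 2010 / (3147 × 3220) = 0.4265 g bCOD·(g VSS·d)⁻¹.

F/M ≈ 0.427 d⁻¹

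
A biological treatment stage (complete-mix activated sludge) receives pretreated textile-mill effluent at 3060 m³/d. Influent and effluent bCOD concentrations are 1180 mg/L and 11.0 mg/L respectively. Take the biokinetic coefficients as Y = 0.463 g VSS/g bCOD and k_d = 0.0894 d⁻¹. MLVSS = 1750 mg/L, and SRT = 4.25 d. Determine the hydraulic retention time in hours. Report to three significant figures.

Steady-state biomass mass balance: V·X·(1 + k_d·θ_c) = Y·Q·(S₀ − S)·θ_c, so V = 0.463 × 3060 × (1180 − 11.0) × 4.25 / [1750 × (1 + 0.0894 × 4.25)] = 7.04×10^6 / 2415 = 2915 m³.
Hydraulic retention time τ = V/Q = 2915 / 3060 = 0.9525 d = 22.86 h.

τ ≈ 22.9 h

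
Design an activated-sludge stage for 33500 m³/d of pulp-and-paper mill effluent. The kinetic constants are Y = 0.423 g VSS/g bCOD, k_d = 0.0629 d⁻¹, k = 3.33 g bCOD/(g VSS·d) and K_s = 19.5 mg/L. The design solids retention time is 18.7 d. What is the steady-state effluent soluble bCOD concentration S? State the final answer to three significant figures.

S ≈ 1.76 mg/L

From the Monod/SRT balance for a CMAS, S = K_s·(1+k_d θ_c)/[θ_c·(Y k − k_d) − 1] = 19.5 × (1 + 0.0629 × 18.7) / [18.7 × (0.423 × 3.33 − 0.0629) − 1] = 42.44 / 24.16 = 1.756 mg/L.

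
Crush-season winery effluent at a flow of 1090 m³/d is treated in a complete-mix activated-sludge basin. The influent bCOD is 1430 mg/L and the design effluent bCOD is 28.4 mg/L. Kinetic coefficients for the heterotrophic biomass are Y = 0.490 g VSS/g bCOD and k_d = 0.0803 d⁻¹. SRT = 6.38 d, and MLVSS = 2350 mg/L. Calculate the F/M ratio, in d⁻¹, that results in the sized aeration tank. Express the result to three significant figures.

F/M ≈ 0.494 d⁻¹

Rearranging the biomass balance for a CMAS with decay, V = Y·Q·ΔS·θ_c / [X·(1+k_d θ_c)] = 0.490 × 1090 × (1430 − 28.4) × 6.38 / [2350 × (1 + 0.0803 × 6.38)] = 4.78×10^6 / 3554 = 1344 m³.
Food-to-microorganism ratio F/M = Q S₀ / (V X) = 1090 × 1430 / (1344 × 2350) = 0.4936 d⁻¹.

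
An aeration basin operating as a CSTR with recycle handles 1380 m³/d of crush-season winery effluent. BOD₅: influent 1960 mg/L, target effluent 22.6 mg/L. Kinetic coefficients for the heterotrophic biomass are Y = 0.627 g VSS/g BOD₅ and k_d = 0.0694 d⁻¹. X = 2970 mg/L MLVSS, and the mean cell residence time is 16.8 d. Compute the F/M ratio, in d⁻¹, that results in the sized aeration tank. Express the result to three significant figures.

F/M ≈ 0.208 d⁻¹

Steady-state biomass mass balance: V·X·(1 + k_d·θ_c) = Y·Q·(S₀ − S)·θ_c, so V = 0.627 × 1380 × (1960 − 22.6) × 16.8 / [2970 × (1 + 0.0694 × 16.8)] = 2.82×10^7 / 6433 = 4378 m³.
Food-to-microorganism ratio F/M = Q S₀ / (V X) = 1380 × 1960 / (4378 × 2970) = 0.2080 d⁻¹.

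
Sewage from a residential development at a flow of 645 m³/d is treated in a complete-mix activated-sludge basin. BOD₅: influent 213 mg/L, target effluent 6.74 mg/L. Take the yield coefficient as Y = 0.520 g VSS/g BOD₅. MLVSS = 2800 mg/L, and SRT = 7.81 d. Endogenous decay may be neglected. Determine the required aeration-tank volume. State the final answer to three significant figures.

V ≈ 193 m³

Biomass mass balance (decay neglected): V·X = Y·Q·(S₀ − S)·θ_c, so V = 0.520 × 645 × (213 − 6.74) × 7.81 / 2800 = 193.0 m³.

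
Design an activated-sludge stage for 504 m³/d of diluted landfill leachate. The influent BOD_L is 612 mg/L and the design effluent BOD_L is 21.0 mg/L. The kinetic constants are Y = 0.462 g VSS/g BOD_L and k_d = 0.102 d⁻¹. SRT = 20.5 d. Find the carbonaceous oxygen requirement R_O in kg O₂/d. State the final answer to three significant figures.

The observed yield is Y_obs = Y/(1 + k_d·θ_c) = 0.462 / (1 + 0.102 × 20.5) = 0.462 / 3.091 = 0.1495 g VSS per g BOD_L removed.
Mass of BOD_L removed per day: Q(S₀ − S) = 504 × 591.0 g/m³ = 297.9 kg/d.
P_X = Y_obs·Q·(S₀ − S) = 0.1495 × 297.9 = 44.52 kg VSS/d.
R_O = Q·(S₀ − S) − 1.42·P_X = 297.9 − 1.42 × 44.52 = 234.6 kg O₂/d.

R_O ≈ 235 kg O₂/d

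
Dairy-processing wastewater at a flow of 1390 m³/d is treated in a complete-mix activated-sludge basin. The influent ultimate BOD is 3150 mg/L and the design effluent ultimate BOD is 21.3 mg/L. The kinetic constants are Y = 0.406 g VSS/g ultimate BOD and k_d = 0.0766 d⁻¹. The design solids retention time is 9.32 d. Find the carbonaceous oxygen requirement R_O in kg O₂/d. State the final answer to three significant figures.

R_O ≈ 2890 kg O₂/d

Y_obs = Y / (1 + k_d θ_c) = 0.406 / (1 + 0.0766 × 9.32) = 0.406 / 1.714 = 0.2369.
ΔS = 3150 − 21.3 = 3129 mg/L, so the substrate removal rate is 1390 × 3129/1000 = 4349 kg ultimate BOD/d.
Net sludge production P_X = 0.2369 × 4349 = 1030 kg VSS/d.
R_O = Q·ΔS − 1.42 P_X = 4349 − 1463 = 2886 kg O₂/d.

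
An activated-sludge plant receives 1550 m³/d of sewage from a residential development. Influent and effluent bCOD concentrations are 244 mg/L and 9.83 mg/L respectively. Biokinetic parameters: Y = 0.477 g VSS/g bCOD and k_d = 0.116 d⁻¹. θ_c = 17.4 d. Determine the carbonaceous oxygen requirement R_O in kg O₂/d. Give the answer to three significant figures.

Y_obs = Y / (1 + k_d θ_c) = 0.477 / (1 + 0.116 × 17.4) = 0.477 / 3.018 = 0.1580.
Q·(S₀ − S) = 1550 × (244 − 9.83) × 10⁻³ = 363.0 kg/d removed.
P_X = Y_obs·Q·(S₀ − S) = 0.1580 × 363.0 = 57.36 kg VSS/d.
R_O = Q·ΔS − 1.42 P_X = 363.0 − 81.45 = 281.5 kg O₂/d.

R_O ≈ 282 kg O₂/d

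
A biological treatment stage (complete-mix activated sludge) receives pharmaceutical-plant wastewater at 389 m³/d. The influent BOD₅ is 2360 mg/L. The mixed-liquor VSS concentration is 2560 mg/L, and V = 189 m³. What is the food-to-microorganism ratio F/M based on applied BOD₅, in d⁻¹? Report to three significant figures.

F/M ≈ 1.90 d⁻¹

F/M = Q·S₀ / (V·X) = 389 × 2360 / (189.0 × 2560) = 1.897 g BOD₅·(g VSS·d)⁻¹.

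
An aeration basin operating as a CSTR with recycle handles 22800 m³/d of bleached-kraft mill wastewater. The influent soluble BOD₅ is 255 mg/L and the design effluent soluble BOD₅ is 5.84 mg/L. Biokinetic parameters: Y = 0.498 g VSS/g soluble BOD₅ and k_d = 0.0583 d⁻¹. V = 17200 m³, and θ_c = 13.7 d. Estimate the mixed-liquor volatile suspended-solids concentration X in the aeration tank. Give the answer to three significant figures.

X ≈ 1250 mg/L

X = Y·Q·ΔS·θ_c / [V·(1 + k_d θ_c)] = 0.498 × 22800 × (255 − 5.84) × 13.7 / [17200 × (1 + 0.0583 × 13.7)] = 1253 mg/L.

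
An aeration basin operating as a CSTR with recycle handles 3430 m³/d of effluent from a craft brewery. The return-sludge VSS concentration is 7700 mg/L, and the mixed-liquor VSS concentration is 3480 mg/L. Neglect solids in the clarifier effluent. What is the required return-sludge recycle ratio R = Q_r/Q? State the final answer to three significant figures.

R ≈ 0.825

Solids balance on the clarifier gives (1+R)X = R·X_r, so R = X/(X_r − X) = 3480 / (7700 − 3480) = 0.8246.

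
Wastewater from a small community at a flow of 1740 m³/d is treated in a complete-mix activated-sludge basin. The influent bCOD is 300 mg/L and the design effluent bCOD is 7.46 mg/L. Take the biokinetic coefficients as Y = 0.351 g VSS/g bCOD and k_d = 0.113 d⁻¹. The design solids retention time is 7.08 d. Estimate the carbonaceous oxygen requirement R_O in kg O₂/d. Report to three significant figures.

Observed yield with endogenous decay: Y_obs = Y / (1 + k_d·θ_c) = 0.351 / (1 + 0.113 × 7.08) = 0.351 / 1.800 = 0.1950 g VSS/g bCOD.
ΔS = 300 − 7.46 = 292.5 mg/L, so the substrate removal rate is 1740 × 292.5/1000 = 509.0 kg bCOD/d.
Biomass synthesised: P_X = Y_obs × 509.0 = 99.26 kg VSS/d.
Carbonaceous O₂ demand = substrate oxidised − cell-mass equivalent = 509.0 − 1.42 × 99.26 = 368.1 kg O₂/d.

R_O ≈ 368 kg O₂/d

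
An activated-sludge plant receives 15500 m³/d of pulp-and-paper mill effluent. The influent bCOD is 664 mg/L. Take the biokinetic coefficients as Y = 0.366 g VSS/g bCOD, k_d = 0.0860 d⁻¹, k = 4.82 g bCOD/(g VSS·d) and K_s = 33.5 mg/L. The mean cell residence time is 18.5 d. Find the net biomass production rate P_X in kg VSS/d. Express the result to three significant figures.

P_X ≈ 1450 kg VSS/d

From the Monod/SRT balance for a CMAS, S = K_s·(1+k_d θ_c)/[θ_c·(Y k − k_d) − 1] = 33.5 × (1 + 0.0860 × 18.5) / [18.5 × (0.366 × 4.82 − 0.0860) − 1] = 86.80 / 30.05 = 2.889 mg/L.
Observed yield with endogenous decay: Y_obs = Y / (1 + k_d·θ_c) = 0.366 / (1 + 0.0860 × 18.5) = 0.366 / 2.591 = 0.1413 g VSS/g bCOD.
Q·(S₀ − S) = 15500 × (664 − 2.89) × 10⁻³ = 10247 kg/d removed.
Biomass produced: P_X = Y_obs·Q·ΔS = 0.1413 × 10247 ≈ 1448 kg VSS/d.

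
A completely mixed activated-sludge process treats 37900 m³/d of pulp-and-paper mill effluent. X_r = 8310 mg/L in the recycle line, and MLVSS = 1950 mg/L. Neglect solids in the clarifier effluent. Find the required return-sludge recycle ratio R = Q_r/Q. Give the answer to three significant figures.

Mass balance around the secondary clarifier (neglecting effluent solids): R = X / (X_r − X) = 1950 / (8310 − 1950) = 0.3066.

R ≈ 0.307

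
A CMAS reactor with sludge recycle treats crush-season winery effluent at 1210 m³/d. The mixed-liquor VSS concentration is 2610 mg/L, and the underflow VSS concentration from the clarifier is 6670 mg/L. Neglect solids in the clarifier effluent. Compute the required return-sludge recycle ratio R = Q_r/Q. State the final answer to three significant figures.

R = Q_r/Q = X/(X_r − X) = 2610 / (6670 − 2610) = 0.6429.

R ≈ 0.643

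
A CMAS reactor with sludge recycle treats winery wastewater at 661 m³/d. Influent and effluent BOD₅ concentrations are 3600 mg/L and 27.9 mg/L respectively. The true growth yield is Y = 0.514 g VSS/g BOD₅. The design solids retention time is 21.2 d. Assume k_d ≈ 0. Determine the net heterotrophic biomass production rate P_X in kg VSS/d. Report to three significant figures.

P_X ≈ 1210 kg VSS/d

With endogenous decay neglected, the observed yield equals the true yield: Y_obs = Y = 0.514 g VSS/g BOD₅.
ΔS = 3600 − 27.9 = 3572 mg/L, so the substrate removal rate is 661 × 3572/1000 = 2361 kg BOD₅/d.
Net biomass production P_X = Y_obs × Q·(S₀ − S) = 0.5140 × 2361 = 1214 kg VSS/d.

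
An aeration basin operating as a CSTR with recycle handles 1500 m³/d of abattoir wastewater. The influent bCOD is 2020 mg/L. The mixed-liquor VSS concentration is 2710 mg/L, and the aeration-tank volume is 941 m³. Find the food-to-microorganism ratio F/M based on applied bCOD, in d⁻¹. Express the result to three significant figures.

F/M ≈ 1.19 d⁻¹

F/M = applied load / biomass = Q·S₀/(V·X) = 1500 × 2020 / (941.0 × 2710) = 1.188 d⁻¹.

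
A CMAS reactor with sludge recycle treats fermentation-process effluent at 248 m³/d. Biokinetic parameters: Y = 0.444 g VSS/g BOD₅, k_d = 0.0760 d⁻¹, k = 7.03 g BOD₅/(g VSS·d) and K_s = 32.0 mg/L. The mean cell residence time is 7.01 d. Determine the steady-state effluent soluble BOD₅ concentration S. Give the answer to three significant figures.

From the Monod/SRT balance for a CMAS, S = K_s·(1+k_d θ_c)/[θ_c·(Y k − k_d) − 1] = 32.0 × (1 + 0.0760 × 7.01) / [7.01 × (0.444 × 7.03 − 0.0760) − 1] = 49.05 / 20.35 = 2.411 mg/L.

S ≈ 2.41 mg/L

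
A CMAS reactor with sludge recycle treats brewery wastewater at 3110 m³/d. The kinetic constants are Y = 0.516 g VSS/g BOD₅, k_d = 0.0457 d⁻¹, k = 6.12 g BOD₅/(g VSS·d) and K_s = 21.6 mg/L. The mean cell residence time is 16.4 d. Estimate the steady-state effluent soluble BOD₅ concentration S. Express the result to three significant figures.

Effluent substrate depends only on kinetics and SRT: S = K_s(1 + k_d θ_c) / [θ_c(Yk − k_d) − 1] = 21.6 × (1 + 0.0457 × 16.4) / [16.4 × (0.516 × 6.12 − 0.0457) − 1] = 37.79 / 50.04 = 0.7552 mg/L.

S ≈ 0.755 mg/L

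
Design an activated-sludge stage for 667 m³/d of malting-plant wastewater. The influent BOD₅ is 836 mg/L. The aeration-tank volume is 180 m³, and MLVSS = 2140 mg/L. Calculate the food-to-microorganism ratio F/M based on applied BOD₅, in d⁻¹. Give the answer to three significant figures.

F/M ≈ 1.45 d⁻¹

F/M = Q·S₀ / (V·X) = 667 × 836 / (180.0 × 2140) = 1.448 g BOD₅·(g VSS·d)⁻¹.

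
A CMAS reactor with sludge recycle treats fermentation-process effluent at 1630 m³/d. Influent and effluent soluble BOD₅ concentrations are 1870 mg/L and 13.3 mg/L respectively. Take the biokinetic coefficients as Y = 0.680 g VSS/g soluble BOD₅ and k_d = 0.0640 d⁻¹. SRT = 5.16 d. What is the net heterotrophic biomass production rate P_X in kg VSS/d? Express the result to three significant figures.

P_X ≈ 1550 kg VSS/d

Observed yield with endogenous decay: Y_obs = Y / (1 + k_d·θ_c) = 0.680 / (1 + 0.0640 × 5.16) = 0.680 / 1.330 = 0.5112 g VSS/g soluble BOD₅.
Q·(S₀ − S) = 1630 × (1870 − 13.3) × 10⁻³ = 3026 kg/d removed.
So the net sludge growth is P_X = 0.5112 × 3026 = 1547 kg VSS/d.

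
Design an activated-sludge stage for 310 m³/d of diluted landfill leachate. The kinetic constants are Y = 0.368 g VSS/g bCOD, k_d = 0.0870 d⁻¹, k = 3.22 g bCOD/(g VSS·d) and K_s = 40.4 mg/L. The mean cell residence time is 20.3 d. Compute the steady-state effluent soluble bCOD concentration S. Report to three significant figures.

From the Monod/SRT balance for a CMAS, S = K_s·(1+k_d θ_c)/[θ_c·(Y k − k_d) − 1] = 40.4 × (1 + 0.0870 × 20.3) / [20.3 × (0.368 × 3.22 − 0.0870) − 1] = 111.8 / 21.29 = 5.249 mg/L.

S ≈ 5.25 mg/L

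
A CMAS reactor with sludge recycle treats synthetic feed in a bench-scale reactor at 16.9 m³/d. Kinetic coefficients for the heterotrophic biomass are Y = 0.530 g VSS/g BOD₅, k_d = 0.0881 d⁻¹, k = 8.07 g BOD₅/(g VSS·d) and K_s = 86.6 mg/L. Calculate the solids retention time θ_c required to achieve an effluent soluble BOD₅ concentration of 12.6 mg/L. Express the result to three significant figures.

At the target effluent, Y k S/(K_s+S) = 0.530×8.07×12.6/99.20 = 0.5433 d⁻¹.
θ_c = 1/(μ − k_d) = 1/(0.5433 − 0.0881) = 1/0.4552 = 2.197 d.

θ_c ≈ 2.20 d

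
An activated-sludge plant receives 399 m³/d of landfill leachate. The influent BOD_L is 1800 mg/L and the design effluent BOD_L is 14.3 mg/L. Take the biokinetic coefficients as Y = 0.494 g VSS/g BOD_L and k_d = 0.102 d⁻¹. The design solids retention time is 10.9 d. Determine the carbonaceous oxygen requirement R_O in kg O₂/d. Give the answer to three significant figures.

Observed yield with endogenous decay: Y_obs = Y / (1 + k_d·θ_c) = 0.494 / (1 + 0.102 × 10.9) = 0.494 / 2.112 = 0.2339 g VSS/g BOD_L.
Q·(S₀ − S) = 399 × (1800 − 14.3) × 10⁻³ = 712.5 kg/d removed.
P_X = Y_obs·Q·(S₀ − S) = 0.2339 × 712.5 = 166.7 kg VSS/d.
Carbonaceous O₂ demand = substrate oxidised − cell-mass equivalent = 712.5 − 1.42 × 166.7 = 475.8 kg O₂/d.

R_O ≈ 476 kg O₂/d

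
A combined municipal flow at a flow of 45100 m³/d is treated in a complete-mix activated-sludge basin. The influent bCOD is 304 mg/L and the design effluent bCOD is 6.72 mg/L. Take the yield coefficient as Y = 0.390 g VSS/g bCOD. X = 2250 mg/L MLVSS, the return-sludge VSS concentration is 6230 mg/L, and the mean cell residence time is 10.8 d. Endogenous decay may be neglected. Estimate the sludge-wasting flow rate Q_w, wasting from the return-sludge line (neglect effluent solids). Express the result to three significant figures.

V·X = Y·Q·ΔS·θ_c gives V = 0.390 × 45100 × (304 − 6.72) × 10.8 / 2250 = 25099 m³.
Wasting from the return line (neglecting effluent solids): Q_w = V·X / (θ_c·X_r) = 25099 × 2250 / (10.8 × 6230) = 839.3 m³/d.

Q_w ≈ 839 m³/d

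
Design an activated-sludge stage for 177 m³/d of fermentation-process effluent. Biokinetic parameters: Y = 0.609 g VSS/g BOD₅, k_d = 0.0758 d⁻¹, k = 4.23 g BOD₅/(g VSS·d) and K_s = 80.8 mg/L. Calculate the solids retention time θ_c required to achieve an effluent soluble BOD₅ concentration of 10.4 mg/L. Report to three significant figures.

From 1/θ_c = Y·k·S/(K_s + S) − k_d: Y·k·S/(K_s+S) = 0.609 × 4.23 × 10.4 / (80.8 + 10.4) = 0.2938 d⁻¹.
1/θ_c = 0.2938 − 0.0758 = 0.2180 d⁻¹, so θ_c = 4.588 d.

θ_c ≈ 4.59 d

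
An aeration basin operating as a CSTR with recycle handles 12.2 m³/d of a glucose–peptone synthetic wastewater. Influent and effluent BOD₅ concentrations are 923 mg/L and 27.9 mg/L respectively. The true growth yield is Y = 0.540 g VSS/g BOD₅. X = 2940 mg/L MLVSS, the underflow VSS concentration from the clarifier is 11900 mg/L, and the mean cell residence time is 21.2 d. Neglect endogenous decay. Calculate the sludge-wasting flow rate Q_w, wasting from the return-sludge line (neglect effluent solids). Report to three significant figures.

With k_d = 0 the design equation reduces to V = Y Q (S₀−S) θ_c / X = 0.540 × 12.2 × (923 − 27.9) × 21.2 / 2940 = 42.52 m³.
Wasting from the return line (neglecting effluent solids): Q_w = V·X / (θ_c·X_r) = 42.52 × 2940 / (21.2 × 11900) = 0.4955 m³/d.

Q_w ≈ 0.496 m³/d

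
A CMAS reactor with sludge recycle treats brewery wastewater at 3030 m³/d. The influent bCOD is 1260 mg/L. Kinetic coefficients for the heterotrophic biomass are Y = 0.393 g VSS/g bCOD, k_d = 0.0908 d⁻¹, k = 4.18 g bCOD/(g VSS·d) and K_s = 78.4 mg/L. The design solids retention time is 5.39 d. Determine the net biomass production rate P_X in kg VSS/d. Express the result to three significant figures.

P_X ≈ 995 kg VSS/d

For a completely mixed reactor with recycle the Lawrence–McCarty relation gives S = K_s·(1 + k_d·θ_c) / [θ_c·(Y·k − k_d) − 1] = 78.4 × (1 + 0.0908 × 5.39) / [5.39 × (0.393 × 4.18 − 0.0908) − 1] = 116.8 / 7.365 = 15.85 mg/L.
The observed yield is Y_obs = Y/(1 + k_d·θ_c) = 0.393 / (1 + 0.0908 × 5.39) = 0.393 / 1.489 = 0.2639 g VSS per g bCOD removed.
Mass of bCOD removed per day: Q(S₀ − S) = 3030 × 1244 g/m³ = 3770 kg/d.
P_X = Y_obs · Q(S₀ − S) = 0.2639 × 3770 = 994.7 kg VSS/d.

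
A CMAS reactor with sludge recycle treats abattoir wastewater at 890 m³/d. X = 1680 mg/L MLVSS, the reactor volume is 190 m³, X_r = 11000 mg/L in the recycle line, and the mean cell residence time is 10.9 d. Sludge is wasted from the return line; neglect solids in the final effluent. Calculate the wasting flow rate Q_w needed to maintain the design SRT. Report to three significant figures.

Q_w ≈ 2.66 m³/d

θ_c = V·X/(Q_w·X_r) when wasting from the recycle, so Q_w = V·X/(θ_c·X_r) = 190.0 × 1680 / (10.9 × 11000) = 2.662 m³/d.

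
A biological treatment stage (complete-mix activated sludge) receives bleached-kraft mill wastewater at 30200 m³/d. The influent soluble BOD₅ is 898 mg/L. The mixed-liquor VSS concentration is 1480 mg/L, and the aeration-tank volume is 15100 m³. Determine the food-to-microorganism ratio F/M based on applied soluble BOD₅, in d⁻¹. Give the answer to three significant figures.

F/M ≈ 1.21 d⁻¹

F/M = applied load / biomass = Q·S₀/(V·X) = 30200 × 898 / (15100 × 1480) = 1.214 d⁻¹.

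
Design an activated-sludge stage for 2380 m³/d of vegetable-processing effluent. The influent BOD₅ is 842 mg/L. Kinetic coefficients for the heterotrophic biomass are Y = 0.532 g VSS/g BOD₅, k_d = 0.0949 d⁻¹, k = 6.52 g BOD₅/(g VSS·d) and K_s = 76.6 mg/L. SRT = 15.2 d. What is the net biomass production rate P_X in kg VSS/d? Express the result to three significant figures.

P_X ≈ 435 kg VSS/d

From the Monod/SRT balance for a CMAS, S = K_s·(1+k_d θ_c)/[θ_c·(Y k − k_d) − 1] = 76.6 × (1 + 0.0949 × 15.2) / [15.2 × (0.532 × 6.52 − 0.0949) − 1] = 187.1 / 50.28 = 3.721 mg/L.
Y_obs = Y / (1 + k_d θ_c) = 0.532 / (1 + 0.0949 × 15.2) = 0.532 / 2.442 = 0.2178.
Q·(S₀ − S) = 2380 × (842 − 3.72) × 10⁻³ = 1995 kg/d removed.
Biomass produced: P_X = Y_obs·Q·ΔS = 0.2178 × 1995 ≈ 434.6 kg VSS/d.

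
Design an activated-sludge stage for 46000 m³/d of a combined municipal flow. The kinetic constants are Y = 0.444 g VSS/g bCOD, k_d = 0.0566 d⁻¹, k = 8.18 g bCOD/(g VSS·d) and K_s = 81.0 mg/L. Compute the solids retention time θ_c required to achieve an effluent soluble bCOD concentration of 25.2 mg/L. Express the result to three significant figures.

Specific growth rate at S = 25.2 mg/L: μ = YkS/(K_s+S) = 0.444·8.18·25.2/(81.0+25.2) = 0.8618 d⁻¹.
θ_c = 1/(μ − k_d) = 1/(0.8618 − 0.0566) = 1/0.8052 = 1.242 d.

θ_c ≈ 1.24 d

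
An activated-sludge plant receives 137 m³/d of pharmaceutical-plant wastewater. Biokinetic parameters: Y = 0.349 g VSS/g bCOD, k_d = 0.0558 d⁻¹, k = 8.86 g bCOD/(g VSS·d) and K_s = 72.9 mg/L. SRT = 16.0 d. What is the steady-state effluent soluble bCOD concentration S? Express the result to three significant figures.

S ≈ 2.90 mg/L

From the Monod/SRT balance for a CMAS, S = K_s·(1+k_d θ_c)/[θ_c·(Y k − k_d) − 1] = 72.9 × (1 + 0.0558 × 16.0) / [16.0 × (0.349 × 8.86 − 0.0558) − 1] = 138.0 / 47.58 = 2.900 mg/L.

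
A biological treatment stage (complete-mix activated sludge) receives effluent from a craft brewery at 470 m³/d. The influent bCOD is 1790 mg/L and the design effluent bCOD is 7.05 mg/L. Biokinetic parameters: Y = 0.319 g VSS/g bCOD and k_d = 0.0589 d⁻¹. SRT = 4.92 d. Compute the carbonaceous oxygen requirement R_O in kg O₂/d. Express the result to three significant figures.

R_O ≈ 544 kg O₂/d

Y_obs = Y / (1 + k_d θ_c) = 0.319 / (1 + 0.0589 × 4.92) = 0.319 / 1.290 = 0.2473.
Substrate removed = Q·(S₀ − S) = 470 m³/d × (1790 − 7.05) g/m³ = 8.38×10^5 g/d = 838.0 kg/d.
Biomass synthesised: P_X = Y_obs × 838.0 = 207.3 kg VSS/d.
Carbonaceous O₂ demand = substrate oxidised − cell-mass equivalent = 838.0 − 1.42 × 207.3 = 543.7 kg O₂/d.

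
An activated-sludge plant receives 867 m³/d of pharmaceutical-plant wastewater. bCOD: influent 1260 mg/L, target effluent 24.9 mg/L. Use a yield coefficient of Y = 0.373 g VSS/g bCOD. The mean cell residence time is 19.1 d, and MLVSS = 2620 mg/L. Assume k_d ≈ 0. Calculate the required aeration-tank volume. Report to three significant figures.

V ≈ 2910 m³

Biomass mass balance (decay neglected): V·X = Y·Q·(S₀ − S)·θ_c, so V = 0.373 × 867 × (1260 − 24.9) × 19.1 / 2620 = 2912 m³.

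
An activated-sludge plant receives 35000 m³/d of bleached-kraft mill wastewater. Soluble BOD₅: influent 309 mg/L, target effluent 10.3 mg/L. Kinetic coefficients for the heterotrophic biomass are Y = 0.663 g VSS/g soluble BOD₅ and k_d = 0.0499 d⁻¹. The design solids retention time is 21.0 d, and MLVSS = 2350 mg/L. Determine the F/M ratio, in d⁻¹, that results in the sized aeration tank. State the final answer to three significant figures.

F/M ≈ 0.152 d⁻¹

From the SRT design equation V = Y Q (S₀−S) θ_c / [X (1 + k_d θ_c)] = 0.663 × 35000 × (309 − 10.3) × 21.0 / [2350 × (1 + 0.0499 × 21.0)] = 1.46×10^8 / 4813 = 30245 m³.
F/M = Q·S₀ / (V·X) = 35000 × 309 / (30245 × 2350) = 0.1522 g soluble BOD₅·(g VSS·d)⁻¹.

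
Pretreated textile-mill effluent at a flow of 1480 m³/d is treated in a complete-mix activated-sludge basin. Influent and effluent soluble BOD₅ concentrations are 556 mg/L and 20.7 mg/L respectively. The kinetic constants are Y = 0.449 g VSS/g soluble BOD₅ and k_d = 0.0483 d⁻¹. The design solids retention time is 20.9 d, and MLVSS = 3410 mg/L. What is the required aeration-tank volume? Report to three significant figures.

Steady-state biomass mass balance: V·X·(1 + k_d·θ_c) = Y·Q·(S₀ − S)·θ_c, so V = 0.449 × 1480 × (556 − 20.7) × 20.9 / [3410 × (1 + 0.0483 × 20.9)] = 7.43×10^6 / 6852 = 1085 m³.

V ≈ 1080 m³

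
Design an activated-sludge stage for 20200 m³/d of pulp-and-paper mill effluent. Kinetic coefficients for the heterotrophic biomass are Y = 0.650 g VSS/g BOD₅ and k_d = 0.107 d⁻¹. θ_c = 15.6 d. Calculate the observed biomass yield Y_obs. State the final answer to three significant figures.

Y_obs ≈ 0.244 g VSS/g BOD₅

Correct the yield for decay: Y_obs = Y/(1 + k_d θ_c) = 0.650 / (1 + 0.107 × 15.6) = 0.650 / 2.669 = 0.2435.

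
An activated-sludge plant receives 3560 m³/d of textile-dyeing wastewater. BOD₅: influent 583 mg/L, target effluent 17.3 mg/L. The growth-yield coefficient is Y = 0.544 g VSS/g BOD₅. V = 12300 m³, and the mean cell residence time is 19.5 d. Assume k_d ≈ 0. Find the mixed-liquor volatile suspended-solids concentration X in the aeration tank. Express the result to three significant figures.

X ≈ 1740 mg/L

Without decay, X = Y Q (S₀−S) θ_c / V = 0.544 × 3560 × (583 − 17.3) × 19.5 / 12300 = 1737 mg/L.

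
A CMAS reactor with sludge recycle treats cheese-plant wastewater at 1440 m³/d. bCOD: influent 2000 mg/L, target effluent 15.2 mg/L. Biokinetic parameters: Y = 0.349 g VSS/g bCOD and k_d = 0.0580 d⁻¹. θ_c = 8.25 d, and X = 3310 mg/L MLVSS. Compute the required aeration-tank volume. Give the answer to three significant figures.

Steady-state biomass mass balance: V·X·(1 + k_d·θ_c) = Y·Q·(S₀ − S)·θ_c, so V = 0.349 × 1440 × (2000 − 15.2) × 8.25 / [3310 × (1 + 0.0580 × 8.25)] = 8.23×10^6 / 4894 = 1682 m³.

V ≈ 1680 m³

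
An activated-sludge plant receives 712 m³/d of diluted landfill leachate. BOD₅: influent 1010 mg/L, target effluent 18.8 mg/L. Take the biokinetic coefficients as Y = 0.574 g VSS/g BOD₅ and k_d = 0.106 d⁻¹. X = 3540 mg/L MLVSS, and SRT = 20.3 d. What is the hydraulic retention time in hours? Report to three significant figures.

τ ≈ 24.8 h

Rearranging the biomass balance for a CMAS with decay, V = Y·Q·ΔS·θ_c / [X·(1+k_d θ_c)] = 0.574 × 712 × (1010 − 18.8) × 20.3 / [3540 × (1 + 0.106 × 20.3)] = 8.22×10^6 / 11157 = 737.0 m³.
HRT = V/Q = 737.0 m³ / 712 m³·d⁻¹ = 1.035 d × 24 = 24.84 h.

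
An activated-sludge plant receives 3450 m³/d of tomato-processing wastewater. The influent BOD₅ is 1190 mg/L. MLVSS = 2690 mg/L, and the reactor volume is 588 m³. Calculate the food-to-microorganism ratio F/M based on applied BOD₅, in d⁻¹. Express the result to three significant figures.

F/M = applied load / biomass = Q·S₀/(V·X) = 3450 × 1190 / (588.0 × 2690) = 2.596 d⁻¹.

F/M ≈ 2.60 d⁻¹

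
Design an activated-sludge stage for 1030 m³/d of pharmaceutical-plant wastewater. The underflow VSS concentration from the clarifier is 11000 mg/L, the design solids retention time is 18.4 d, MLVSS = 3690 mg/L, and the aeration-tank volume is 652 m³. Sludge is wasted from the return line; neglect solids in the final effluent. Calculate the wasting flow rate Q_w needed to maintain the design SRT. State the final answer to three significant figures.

Wasting from the return line (neglecting effluent solids): Q_w = V·X / (θ_c·X_r) = 652.0 × 3690 / (18.4 × 11000) = 11.89 m³/d.

Q_w ≈ 11.9 m³/d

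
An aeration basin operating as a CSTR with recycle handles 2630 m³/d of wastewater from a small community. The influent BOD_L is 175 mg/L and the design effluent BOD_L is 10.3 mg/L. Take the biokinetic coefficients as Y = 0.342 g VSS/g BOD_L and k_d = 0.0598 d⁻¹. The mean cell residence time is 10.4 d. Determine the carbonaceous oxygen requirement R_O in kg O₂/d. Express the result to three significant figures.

R_O ≈ 303 kg O₂/d

Y_obs = Y / (1 + k_d θ_c) = 0.342 / (1 + 0.0598 × 10.4) = 0.342 / 1.622 = 0.2109.
Q·(S₀ − S) = 2630 × (175 − 10.3) × 10⁻³ = 433.2 kg/d removed.
Net sludge production P_X = 0.2109 × 433.2 = 91.34 kg VSS/d.
R_O = Q·ΔS − 1.42 P_X = 433.2 − 129.7 = 303.5 kg O₂/d.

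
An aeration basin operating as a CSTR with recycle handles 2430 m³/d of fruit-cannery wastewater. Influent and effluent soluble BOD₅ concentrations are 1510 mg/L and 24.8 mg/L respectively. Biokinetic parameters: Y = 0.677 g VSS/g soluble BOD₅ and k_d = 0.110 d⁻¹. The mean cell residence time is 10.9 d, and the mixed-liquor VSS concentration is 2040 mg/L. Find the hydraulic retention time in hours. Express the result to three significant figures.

From the SRT design equation V = Y Q (S₀−S) θ_c / [X (1 + k_d θ_c)] = 0.677 × 2430 × (1510 − 24.8) × 10.9 / [2040 × (1 + 0.110 × 10.9)] = 2.66×10^7 / 4486 = 5937 m³.
Hydraulic retention time τ = V/Q = 5937 / 2430 = 2.443 d = 58.63 h.

τ ≈ 58.6 h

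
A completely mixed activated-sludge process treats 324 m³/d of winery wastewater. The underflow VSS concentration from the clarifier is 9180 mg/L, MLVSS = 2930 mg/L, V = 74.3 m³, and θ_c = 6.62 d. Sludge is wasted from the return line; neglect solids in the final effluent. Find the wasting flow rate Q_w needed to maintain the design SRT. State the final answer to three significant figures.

Q_w ≈ 3.58 m³/d

Wasting from the return line (neglecting effluent solids): Q_w = V·X / (θ_c·X_r) = 74.30 × 2930 / (6.62 × 9180) = 3.582 m³/d.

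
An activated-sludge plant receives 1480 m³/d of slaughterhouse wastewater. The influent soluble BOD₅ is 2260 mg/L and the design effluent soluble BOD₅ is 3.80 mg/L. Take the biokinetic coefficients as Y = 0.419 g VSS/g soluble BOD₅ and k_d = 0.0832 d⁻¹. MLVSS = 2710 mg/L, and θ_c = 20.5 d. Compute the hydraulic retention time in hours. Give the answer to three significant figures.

Rearranging the biomass balance for a CMAS with decay, V = Y·Q·ΔS·θ_c / [X·(1+k_d θ_c)] = 0.419 × 1480 × (2260 − 3.80) × 20.5 / [2710 × (1 + 0.0832 × 20.5)] = 2.87×10^7 / 7332 = 3912 m³.
HRT = V/Q = 3912 m³ / 1480 m³·d⁻¹ = 2.643 d × 24 = 63.43 h.

τ ≈ 63.4 h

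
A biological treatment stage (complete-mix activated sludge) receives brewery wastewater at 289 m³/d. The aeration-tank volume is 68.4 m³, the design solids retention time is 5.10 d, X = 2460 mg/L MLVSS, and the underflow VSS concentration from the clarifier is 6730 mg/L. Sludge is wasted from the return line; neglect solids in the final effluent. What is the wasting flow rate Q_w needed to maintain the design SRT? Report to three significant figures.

θ_c = V·X/(Q_w·X_r) when wasting from the recycle, so Q_w = V·X/(θ_c·X_r) = 68.40 × 2460 / (5.10 × 6730) = 4.902 m³/d.

Q_w ≈ 4.90 m³/d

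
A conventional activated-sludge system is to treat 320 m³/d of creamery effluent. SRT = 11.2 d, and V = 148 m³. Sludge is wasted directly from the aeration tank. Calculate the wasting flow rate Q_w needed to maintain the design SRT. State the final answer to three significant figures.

With mixed-liquor wasting, θ_c = V/Q_w, so Q_w = V/θ_c = 148.0/11.2 = 13.21 m³/d.

Q_w ≈ 13.2 m³/d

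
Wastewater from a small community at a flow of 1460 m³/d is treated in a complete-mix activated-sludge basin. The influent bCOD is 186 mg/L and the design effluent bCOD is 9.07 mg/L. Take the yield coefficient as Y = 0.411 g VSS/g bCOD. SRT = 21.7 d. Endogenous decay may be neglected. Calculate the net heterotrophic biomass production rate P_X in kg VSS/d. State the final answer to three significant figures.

P_X ≈ 106 kg VSS/d

With endogenous decay neglected, the observed yield equals the true yield: Y_obs = Y = 0.411 g VSS/g bCOD.
Substrate removed = Q·(S₀ − S) = 1460 m³/d × (186 − 9.07) g/m³ = 2.58×10^5 g/d = 258.3 kg/d.
Net biomass production P_X = Y_obs × Q·(S₀ − S) = 0.4110 × 258.3 = 106.2 kg VSS/d.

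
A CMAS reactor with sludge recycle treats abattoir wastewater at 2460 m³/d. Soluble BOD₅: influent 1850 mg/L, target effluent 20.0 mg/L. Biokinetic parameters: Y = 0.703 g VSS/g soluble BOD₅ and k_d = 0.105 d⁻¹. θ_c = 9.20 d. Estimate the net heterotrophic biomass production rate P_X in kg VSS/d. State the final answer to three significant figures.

P_X ≈ 1610 kg VSS/d

Observed yield with endogenous decay: Y_obs = Y / (1 + k_d·θ_c) = 0.703 / (1 + 0.105 × 9.20) = 0.703 / 1.966 = 0.3576 g VSS/g soluble BOD₅.
Substrate removed = Q·(S₀ − S) = 2460 m³/d × (1850 − 20.0) g/m³ = 4.5×10^6 g/d = 4502 kg/d.
Biomass produced: P_X = Y_obs·Q·ΔS = 0.3576 × 4502 ≈ 1610 kg VSS/d.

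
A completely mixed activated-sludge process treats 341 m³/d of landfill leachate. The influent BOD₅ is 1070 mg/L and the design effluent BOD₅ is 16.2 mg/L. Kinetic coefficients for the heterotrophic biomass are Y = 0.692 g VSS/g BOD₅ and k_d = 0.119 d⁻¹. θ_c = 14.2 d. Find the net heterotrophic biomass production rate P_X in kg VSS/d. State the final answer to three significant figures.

P_X ≈ 92.4 kg VSS/d

Correct the yield for decay: Y_obs = Y/(1 + k_d θ_c) = 0.692 / (1 + 0.119 × 14.2) = 0.692 / 2.690 = 0.2573.
ΔS = 1070 − 16.2 = 1054 mg/L, so the substrate removal rate is 341 × 1054/1000 = 359.3 kg BOD₅/d.
Net biomass production P_X = Y_obs × Q·(S₀ − S) = 0.2573 × 359.3 = 92.45 kg VSS/d.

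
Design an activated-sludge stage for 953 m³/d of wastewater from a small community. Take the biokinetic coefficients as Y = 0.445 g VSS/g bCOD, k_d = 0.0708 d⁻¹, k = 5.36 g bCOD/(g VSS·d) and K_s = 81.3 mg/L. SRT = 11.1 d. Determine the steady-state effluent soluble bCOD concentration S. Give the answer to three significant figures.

S ≈ 5.88 mg/L

Effluent substrate depends only on kinetics and SRT: S = K_s(1 + k_d θ_c) / [θ_c(Yk − k_d) − 1] = 81.3 × (1 + 0.0708 × 11.1) / [11.1 × (0.445 × 5.36 − 0.0708) − 1] = 145.2 / 24.69 = 5.881 mg/L.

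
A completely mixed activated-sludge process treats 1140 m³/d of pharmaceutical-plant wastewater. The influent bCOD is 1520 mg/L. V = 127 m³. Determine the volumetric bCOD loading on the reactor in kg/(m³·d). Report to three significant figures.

Applied bCOD load per unit volume = Q·S₀/V = (1140 × 1520/1000)/127.0 = 13.64 kg bCOD·m⁻³·d⁻¹.

L_v ≈ 13.6 kg bCOD/(m³·d)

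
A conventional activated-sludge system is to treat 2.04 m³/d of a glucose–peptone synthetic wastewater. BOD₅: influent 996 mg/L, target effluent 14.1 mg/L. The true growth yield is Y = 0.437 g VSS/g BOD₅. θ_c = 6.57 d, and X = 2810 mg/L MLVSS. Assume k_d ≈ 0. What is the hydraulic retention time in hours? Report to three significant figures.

With k_d = 0 the design equation reduces to V = Y Q (S₀−S) θ_c / X = 0.437 × 2.04 × (996 − 14.1) × 6.57 / 2810 = 2.047 m³.
Hydraulic retention time τ = V/Q = 2.047 / 2.04 = 1.003 d = 24.08 h.

τ ≈ 24.1 h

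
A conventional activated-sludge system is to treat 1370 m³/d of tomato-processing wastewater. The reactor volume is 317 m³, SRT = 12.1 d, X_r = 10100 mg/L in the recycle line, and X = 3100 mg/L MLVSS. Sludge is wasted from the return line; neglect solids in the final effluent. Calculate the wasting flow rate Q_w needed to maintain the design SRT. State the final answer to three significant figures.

Q_w ≈ 8.04 m³/d

θ_c = V·X/(Q_w·X_r) when wasting from the recycle, so Q_w = V·X/(θ_c·X_r) = 317.0 × 3100 / (12.1 × 10100) = 8.041 m³/d.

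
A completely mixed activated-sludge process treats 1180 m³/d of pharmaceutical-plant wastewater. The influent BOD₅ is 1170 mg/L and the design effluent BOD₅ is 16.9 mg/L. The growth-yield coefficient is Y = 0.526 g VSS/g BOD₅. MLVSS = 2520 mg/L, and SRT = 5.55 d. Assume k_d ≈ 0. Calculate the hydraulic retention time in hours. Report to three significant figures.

τ ≈ 32.1 h

V·X = Y·Q·ΔS·θ_c gives V = 0.526 × 1180 × (1170 − 16.9) × 5.55 / 2520 = 1576 m³.
Hydraulic retention time τ = V/Q = 1576 / 1180 = 1.336 d = 32.06 h.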